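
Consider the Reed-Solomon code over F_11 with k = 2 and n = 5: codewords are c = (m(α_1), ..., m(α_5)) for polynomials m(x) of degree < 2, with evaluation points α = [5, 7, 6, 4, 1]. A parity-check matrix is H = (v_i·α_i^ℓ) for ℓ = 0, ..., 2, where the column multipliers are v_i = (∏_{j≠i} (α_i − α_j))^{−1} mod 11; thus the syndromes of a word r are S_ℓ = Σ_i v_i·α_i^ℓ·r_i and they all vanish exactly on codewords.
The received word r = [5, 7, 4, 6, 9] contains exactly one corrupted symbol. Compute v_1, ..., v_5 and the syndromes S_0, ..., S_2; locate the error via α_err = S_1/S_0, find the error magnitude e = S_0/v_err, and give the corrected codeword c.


S = (5, 2, 3), error at position 2, error magnitude e = 4, c = [5, 3, 4, 6, 9].

Step 1: column multipliers v_i = (∏_{j≠i}(α_i − α_j))^{−1} mod 11.
  i = 1 (α = 5): (5−7)(5−6)(5−4)(5−1) = (−2)·(−1)·1·4 = 8 ≡ 8, so v_1 = 8^{−1} = 7 (mod 11).
  i = 2 (α = 7): (7−5)(7−6)(7−4)(7−1) = 2·1·3·6 = 36 ≡ 3, so v_2 = 3^{−1} = 4 (mod 11).
  i = 3 (α = 6): (6−5)(6−7)(6−4)(6−1) = 1·(−1)·2·5 = −10 ≡ 1, so v_3 = 1^{−1} = 1 (mod 11).
  i = 4 (α = 4): (4−5)(4−7)(4−6)(4−1) = (−1)·(−3)·(−2)·3 = −18 ≡ 4, so v_4 = 4^{−1} = 3 (mod 11).
  i = 5 (α = 1): (1−5)(1−7)(1−6)(1−4) = (−4)·(−6)·(−5)·(−3) = 360 ≡ 8, so v_5 = 8^{−1} = 7 (mod 11).
  v = [7, 4, 1, 3, 7].
Step 2: syndromes of r = [5, 7, 4, 6, 9] (all sums mod 11).
  S_0 = Σ v_i r_i = 7·5 + 4·7 + 1·4 + 3·6 + 7·9 = 148 ≡ 5.
  S_1 = Σ v_i α_i r_i = 7·5·5 + 4·7·7 + 1·6·4 + 3·4·6 + 7·1·9 = 530 ≡ 2.
  α_i^2 mod 11 = [3, 5, 3, 5, 1].
  S_2 = Σ v_i α_i^2 r_i = 7·3·5 + 4·5·7 + 1·3·4 + 3·5·6 + 7·1·9 = 410 ≡ 3.
  S = (5, 2, 3) ≠ 0, so r is not a codeword (an error is present).
Step 3: locate the error. For a single error e at position i, S_ℓ = v_i·e·α_i^ℓ, so α_err = S_1/S_0.
  S_0^{−1} = 5^{−1} = 9 (mod 11), so α_err = 2·9 = 18 ≡ 7 = α_2. Error position i = 2.
  Consistency check: S_2/S_1 = 3·6 = 18 ≡ 7 = α_err ✓ (single-error assumption holds).
Step 4: error magnitude e = S_0/v_2 = S_0·∏_{j≠2}(α_2 − α_j) = 5·3 = 15 ≡ 4 (mod 11).
Step 5: correct position 2: c_2 = r_2 − e = 7 − 4 ≡ 3 (mod 11). Hence c = [5, 3, 4, 6, 9].
  Check: interpolating c through the α_i gives m(x) = 10 + 10·x (degree < 2) with m(α_i) = c_i for every i, so c is indeed a codeword.


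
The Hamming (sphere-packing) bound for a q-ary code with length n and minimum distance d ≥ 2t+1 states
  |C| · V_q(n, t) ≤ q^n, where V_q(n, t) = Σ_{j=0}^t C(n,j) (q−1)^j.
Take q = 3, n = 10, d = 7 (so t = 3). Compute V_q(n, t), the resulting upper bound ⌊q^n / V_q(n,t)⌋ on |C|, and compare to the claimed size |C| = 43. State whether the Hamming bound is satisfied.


V_q(n, t) = 1161, q^n = 59049, Hamming bound = 50, |C| = 43 ≤ bound (satisfied).

Step 1: Compute V_q(n, t) = Σ_{j=0}^3 C(n, j) (q−1)^j.
  j = 0: C(10,0)·(2)^0 = 1·1 = 1.
  j = 1: C(10,1)·(2)^1 = 10·2 = 20.
  j = 2: C(10,2)·(2)^2 = 45·4 = 180.
  j = 3: C(10,3)·(2)^3 = 120·8 = 960.
  V_q(n, t) = 1 + 20 + 180 + 960 = 1161.
Step 2: q^n = 3^10 = 59049.
Step 3: Hamming bound ⌊q^n / V_q(n,t)⌋ = ⌊59049/1161⌋ = 50.
Step 4: Compare |C| = 43 to 50: satisfied.
The claimed |C| lies below the Hamming bound.


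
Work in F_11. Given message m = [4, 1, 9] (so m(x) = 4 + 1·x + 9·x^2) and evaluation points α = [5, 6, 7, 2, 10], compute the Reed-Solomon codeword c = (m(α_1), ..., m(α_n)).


c = [3, 4, 1, 9, 1]

Message polynomial: m(x) = 4 + 1·x + 9·x^2 (mod 11).
For each evaluation point α_i, compute m(α_i) mod 11:
  α_1 = 5: Horner steps 9 → 2 → 3, so m(5) = 3.
  α_2 = 6: Horner steps 9 → 0 → 4, so m(6) = 4.
  α_3 = 7: Horner steps 9 → 9 → 1, so m(7) = 1.
  α_4 = 2: Horner steps 9 → 8 → 9, so m(2) = 9.
  α_5 = 10: Horner steps 9 → 3 → 1, so m(10) = 1.
Codeword c = [3, 4, 1, 9, 1] ∈ F_11^5.


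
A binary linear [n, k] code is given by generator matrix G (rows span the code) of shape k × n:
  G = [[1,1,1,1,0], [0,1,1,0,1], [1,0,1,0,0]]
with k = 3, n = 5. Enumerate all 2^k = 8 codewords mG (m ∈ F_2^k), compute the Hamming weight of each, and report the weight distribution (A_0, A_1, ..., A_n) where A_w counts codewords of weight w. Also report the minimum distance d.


Weight distribution: A_0 = 1, A_2 = 2, A_3 = 4, A_4 = 1. Minimum distance d = 2.

Enumerate all 2^3 = 8 messages m ∈ F_2^3.
For each, compute codeword c = mG in F_2^5, then tally its weight.
  m = 000 → c = 00000, weight = 0.
  m = 100 → c = 11110, weight = 4.
  m = 010 → c = 01101, weight = 3.
  m = 110 → c = 10011, weight = 3.
  m = 001 → c = 10100, weight = 2.
  m = 101 → c = 01010, weight = 2.
  m = 011 → c = 11001, weight = 3.
  m = 111 → c = 00111, weight = 3.
Tally weights:
  weight 0: 1 codewords.
  weight 2: 2 codewords.
  weight 3: 4 codewords.
  weight 4: 1 codewords.
Minimum distance d = smallest w > 0 with A_w > 0 = 2.
Sanity: Σ A_w = 8 = 2^3 = 8 ✓.


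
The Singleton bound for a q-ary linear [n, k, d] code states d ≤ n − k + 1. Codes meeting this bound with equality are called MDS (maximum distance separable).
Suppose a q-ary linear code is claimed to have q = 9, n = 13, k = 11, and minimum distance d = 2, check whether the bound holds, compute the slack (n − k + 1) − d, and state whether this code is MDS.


Singleton RHS = n − k + 1 = 3, slack = 1, bound satisfied, not MDS.

Singleton bound: d ≤ n − k + 1.
Here n = 13, k = 11, so n − k + 1 = 3.
Given d = 2, check d ≤ 3: YES.
Slack = (n − k + 1) − d = 1.
The code is NOT MDS (slack = 1 > 0).
Description: the claimed parameters are [13, 11, 2]_9; such a code would be non-MDS.


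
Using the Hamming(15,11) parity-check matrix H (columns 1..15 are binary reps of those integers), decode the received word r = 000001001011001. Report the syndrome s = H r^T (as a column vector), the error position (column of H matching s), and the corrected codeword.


s = (0, 1, 1, 1)^T, error position = 7, corrected codeword c = 000001101011001

Compute s = H r^T mod 2 one row at a time:
  s_1 = 0 + 1 + 0 + 1 + 1 + 0 + 0 + 1 = 4 ≡ 0 (mod 2).
  s_2 = 0 + 0 + 1 + 0 + 1 + 0 + 0 + 1 = 3 ≡ 1 (mod 2).
  s_3 = 0 + 0 + 1 + 0 + 0 + 1 + 0 + 1 = 3 ≡ 1 (mod 2).
  s_4 = 0 + 0 + 0 + 0 + 1 + 1 + 0 + 1 = 3 ≡ 1 (mod 2).
s = (0, 1, 1, 1)^T — this equals column 7 of H (binary 0111), so error is at position 7.
Correct: flip bit 7 of r = 000001001011001 to get c = 000001101011001.


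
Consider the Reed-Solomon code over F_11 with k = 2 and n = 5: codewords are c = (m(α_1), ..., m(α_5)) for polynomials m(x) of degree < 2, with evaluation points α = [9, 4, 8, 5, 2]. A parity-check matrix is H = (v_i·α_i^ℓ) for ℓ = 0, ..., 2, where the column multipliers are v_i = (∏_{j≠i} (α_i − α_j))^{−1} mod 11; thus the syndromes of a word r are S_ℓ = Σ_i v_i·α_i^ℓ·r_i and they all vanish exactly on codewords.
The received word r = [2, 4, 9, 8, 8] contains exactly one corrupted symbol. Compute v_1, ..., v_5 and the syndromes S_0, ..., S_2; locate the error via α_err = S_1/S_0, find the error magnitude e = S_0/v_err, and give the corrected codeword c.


S = (10, 9, 7), error at position 5, error magnitude e = 1, c = [2, 4, 9, 8, 7].

Step 1: column multipliers v_i = (∏_{j≠i}(α_i − α_j))^{−1} mod 11.
  i = 1 (α = 9): (9−4)(9−8)(9−5)(9−2) = 5·1·4·7 = 140 ≡ 8, so v_1 = 8^{−1} = 7 (mod 11).
  i = 2 (α = 4): (4−9)(4−8)(4−5)(4−2) = (−5)·(−4)·(−1)·2 = −40 ≡ 4, so v_2 = 4^{−1} = 3 (mod 11).
  i = 3 (α = 8): (8−9)(8−4)(8−5)(8−2) = (−1)·4·3·6 = −72 ≡ 5, so v_3 = 5^{−1} = 9 (mod 11).
  i = 4 (α = 5): (5−9)(5−4)(5−8)(5−2) = (−4)·1·(−3)·3 = 36 ≡ 3, so v_4 = 3^{−1} = 4 (mod 11).
  i = 5 (α = 2): (2−9)(2−4)(2−8)(2−5) = (−7)·(−2)·(−6)·(−3) = 252 ≡ 10, so v_5 = 10^{−1} = 10 (mod 11).
  v = [7, 3, 9, 4, 10].
Step 2: syndromes of r = [2, 4, 9, 8, 8] (all sums mod 11).
  S_0 = Σ v_i r_i = 7·2 + 3·4 + 9·9 + 4·8 + 10·8 = 219 ≡ 10.
  S_1 = Σ v_i α_i r_i = 7·9·2 + 3·4·4 + 9·8·9 + 4·5·8 + 10·2·8 = 1142 ≡ 9.
  α_i^2 mod 11 = [4, 5, 9, 3, 4].
  S_2 = Σ v_i α_i^2 r_i = 7·4·2 + 3·5·4 + 9·9·9 + 4·3·8 + 10·4·8 = 1261 ≡ 7.
  S = (10, 9, 7) ≠ 0, so r is not a codeword (an error is present).
Step 3: locate the error. For a single error e at position i, S_ℓ = v_i·e·α_i^ℓ, so α_err = S_1/S_0.
  S_0^{−1} = 10^{−1} = 10 (mod 11), so α_err = 9·10 = 90 ≡ 2 = α_5. Error position i = 5.
  Consistency check: S_2/S_1 = 7·5 = 35 ≡ 2 = α_err ✓ (single-error assumption holds).
Step 4: error magnitude e = S_0/v_5 = S_0·∏_{j≠5}(α_5 − α_j) = 10·10 = 100 ≡ 1 (mod 11).
Step 5: correct position 5: c_5 = r_5 − e = 8 − 1 ≡ 7 (mod 11). Hence c = [2, 4, 9, 8, 7].
  Check: interpolating c through the α_i gives m(x) = 10 + 4·x (degree < 2) with m(α_i) = c_i for every i, so c is indeed a codeword.


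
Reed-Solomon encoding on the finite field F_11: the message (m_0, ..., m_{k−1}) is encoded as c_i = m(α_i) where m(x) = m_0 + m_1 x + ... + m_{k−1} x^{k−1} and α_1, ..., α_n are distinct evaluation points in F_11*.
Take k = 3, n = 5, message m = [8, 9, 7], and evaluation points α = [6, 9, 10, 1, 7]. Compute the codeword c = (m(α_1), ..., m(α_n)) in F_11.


c = [6, 7, 6, 2, 7]

Message polynomial: m(x) = 8 + 9·x + 7·x^2 (mod 11).
For each evaluation point α_i, compute m(α_i) mod 11:
  α_1 = 6: Horner steps 7 → 7 → 6, so m(6) = 6.
  α_2 = 9: Horner steps 7 → 6 → 7, so m(9) = 7.
  α_3 = 10: Horner steps 7 → 2 → 6, so m(10) = 6.
  α_4 = 1: Horner steps 7 → 5 → 2, so m(1) = 2.
  α_5 = 7: Horner steps 7 → 3 → 7, so m(7) = 7.
Codeword c = [6, 7, 6, 2, 7] ∈ F_11^5.


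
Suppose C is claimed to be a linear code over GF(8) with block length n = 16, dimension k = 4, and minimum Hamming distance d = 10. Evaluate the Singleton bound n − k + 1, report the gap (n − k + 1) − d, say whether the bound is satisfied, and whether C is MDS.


Singleton RHS = n − k + 1 = 13, slack = 3, bound satisfied, not MDS.

Singleton bound: d ≤ n − k + 1.
Here n = 16, k = 4, so n − k + 1 = 13.
Given d = 10, check d ≤ 13: YES.
Slack = (n − k + 1) − d = 3.
The code is NOT MDS (slack = 3 > 0).
Description: the claimed parameters are [16, 4, 10]_8; such a code would be non-MDS.


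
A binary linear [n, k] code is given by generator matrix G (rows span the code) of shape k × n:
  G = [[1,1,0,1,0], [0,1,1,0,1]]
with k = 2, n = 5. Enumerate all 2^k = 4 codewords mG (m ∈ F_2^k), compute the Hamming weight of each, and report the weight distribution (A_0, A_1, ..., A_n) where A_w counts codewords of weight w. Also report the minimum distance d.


Weight distribution: A_0 = 1, A_3 = 2, A_4 = 1. Minimum distance d = 3.

Enumerate all 2^2 = 4 messages m ∈ F_2^2.
For each, compute codeword c = mG in F_2^5, then tally its weight.
  m = 00 → c = 00000, weight = 0.
  m = 10 → c = 11010, weight = 3.
  m = 01 → c = 01101, weight = 3.
  m = 11 → c = 10111, weight = 4.
Tally weights:
  weight 0: 1 codewords.
  weight 3: 2 codewords.
  weight 4: 1 codewords.
Minimum distance d = smallest w > 0 with A_w > 0 = 3.
Sanity: Σ A_w = 4 = 2^2 = 4 ✓.


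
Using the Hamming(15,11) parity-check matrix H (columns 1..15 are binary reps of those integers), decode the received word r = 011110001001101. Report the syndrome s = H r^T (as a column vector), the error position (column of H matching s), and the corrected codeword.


s = (0, 1, 1, 1)^T, error position = 7, corrected codeword c = 011110101001101

Compute s = H r^T mod 2 one row at a time:
  s_1 = 0 + 1 + 0 + 0 + 1 + 1 + 0 + 1 = 4 ≡ 0 (mod 2).
  s_2 = 1 + 1 + 0 + 0 + 1 + 1 + 0 + 1 = 5 ≡ 1 (mod 2).
  s_3 = 1 + 1 + 0 + 0 + 0 + 0 + 0 + 1 = 3 ≡ 1 (mod 2).
  s_4 = 0 + 1 + 1 + 0 + 1 + 0 + 1 + 1 = 5 ≡ 1 (mod 2).
s = (0, 1, 1, 1)^T — this equals column 7 of H (binary 0111), so error is at position 7.
Correct: flip bit 7 of r = 011110001001101 to get c = 011110101001101.


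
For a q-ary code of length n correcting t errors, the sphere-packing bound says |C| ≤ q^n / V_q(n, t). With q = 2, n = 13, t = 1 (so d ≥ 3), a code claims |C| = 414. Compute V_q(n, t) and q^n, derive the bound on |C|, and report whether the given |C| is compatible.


V_q(n, t) = 14, q^n = 8192, Hamming bound = 585, |C| = 414 ≤ bound (satisfied).

Step 1: Compute V_q(n, t) = Σ_{j=0}^1 C(n, j) (q−1)^j.
  j = 0: C(13,0)·(1)^0 = 1·1 = 1.
  j = 1: C(13,1)·(1)^1 = 13·1 = 13.
  V_q(n, t) = 1 + 13 = 14.
Step 2: q^n = 2^13 = 8192.
Step 3: Hamming bound ⌊q^n / V_q(n,t)⌋ = ⌊8192/14⌋ = 585.
Step 4: Compare |C| = 414 to 585: satisfied.
The claimed |C| lies below the Hamming bound.


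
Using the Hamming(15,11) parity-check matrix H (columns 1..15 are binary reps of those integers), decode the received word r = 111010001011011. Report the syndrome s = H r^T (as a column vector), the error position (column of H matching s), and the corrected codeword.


s = (1, 0, 1, 0)^T, error position = 10, corrected codeword c = 111010001111011

Compute s = H r^T mod 2 one row at a time:
  s_1 = 0 + 1 + 0 + 1 + 1 + 0 + 1 + 1 = 5 ≡ 1 (mod 2).
  s_2 = 0 + 1 + 0 + 0 + 1 + 0 + 1 + 1 = 4 ≡ 0 (mod 2).
  s_3 = 1 + 1 + 0 + 0 + 0 + 1 + 1 + 1 = 5 ≡ 1 (mod 2).
  s_4 = 1 + 1 + 1 + 0 + 1 + 1 + 0 + 1 = 6 ≡ 0 (mod 2).
s = (1, 0, 1, 0)^T — this equals column 10 of H (binary 1010), so error is at position 10.
Correct: flip bit 10 of r = 111010001011011 to get c = 111010001111011.


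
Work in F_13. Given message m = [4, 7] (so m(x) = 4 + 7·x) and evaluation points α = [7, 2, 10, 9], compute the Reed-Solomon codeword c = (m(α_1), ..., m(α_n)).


c = [1, 5, 9, 2]

Message polynomial: m(x) = 4 + 7·x (mod 13).
For each evaluation point α_i, compute m(α_i) mod 13:
  α_1 = 7: Horner steps 7 → 1, so m(7) = 1.
  α_2 = 2: Horner steps 7 → 5, so m(2) = 5.
  α_3 = 10: Horner steps 7 → 9, so m(10) = 9.
  α_4 = 9: Horner steps 7 → 2, so m(9) = 2.
Codeword c = [1, 5, 9, 2] ∈ F_13^4.


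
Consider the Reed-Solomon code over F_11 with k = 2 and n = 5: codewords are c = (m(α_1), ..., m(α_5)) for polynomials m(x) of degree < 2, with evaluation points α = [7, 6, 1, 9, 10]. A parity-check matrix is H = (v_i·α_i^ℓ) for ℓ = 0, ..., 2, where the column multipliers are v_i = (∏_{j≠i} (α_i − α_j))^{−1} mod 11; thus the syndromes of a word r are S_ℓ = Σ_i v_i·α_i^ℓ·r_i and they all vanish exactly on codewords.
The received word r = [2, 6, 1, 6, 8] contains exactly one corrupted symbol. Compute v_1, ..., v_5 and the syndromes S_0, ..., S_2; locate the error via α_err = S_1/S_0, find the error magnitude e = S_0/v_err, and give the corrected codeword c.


S = (1, 6, 3), error at position 2, error magnitude e = 6, c = [2, 0, 1, 6, 8].

Step 1: column multipliers v_i = (∏_{j≠i}(α_i − α_j))^{−1} mod 11.
  i = 1 (α = 7): (7−6)(7−1)(7−9)(7−10) = 1·6·(−2)·(−3) = 36 ≡ 3, so v_1 = 3^{−1} = 4 (mod 11).
  i = 2 (α = 6): (6−7)(6−1)(6−9)(6−10) = (−1)·5·(−3)·(−4) = −60 ≡ 6, so v_2 = 6^{−1} = 2 (mod 11).
  i = 3 (α = 1): (1−7)(1−6)(1−9)(1−10) = (−6)·(−5)·(−8)·(−9) = 2160 ≡ 4, so v_3 = 4^{−1} = 3 (mod 11).
  i = 4 (α = 9): (9−7)(9−6)(9−1)(9−10) = 2·3·8·(−1) = −48 ≡ 7, so v_4 = 7^{−1} = 8 (mod 11).
  i = 5 (α = 10): (10−7)(10−6)(10−1)(10−9) = 3·4·9·1 = 108 ≡ 9, so v_5 = 9^{−1} = 5 (mod 11).
  v = [4, 2, 3, 8, 5].
Step 2: syndromes of r = [2, 6, 1, 6, 8] (all sums mod 11).
  S_0 = Σ v_i r_i = 4·2 + 2·6 + 3·1 + 8·6 + 5·8 = 111 ≡ 1.
  S_1 = Σ v_i α_i r_i = 4·7·2 + 2·6·6 + 3·1·1 + 8·9·6 + 5·10·8 = 963 ≡ 6.
  α_i^2 mod 11 = [5, 3, 1, 4, 1].
  S_2 = Σ v_i α_i^2 r_i = 4·5·2 + 2·3·6 + 3·1·1 + 8·4·6 + 5·1·8 = 311 ≡ 3.
  S = (1, 6, 3) ≠ 0, so r is not a codeword (an error is present).
Step 3: locate the error. For a single error e at position i, S_ℓ = v_i·e·α_i^ℓ, so α_err = S_1/S_0.
  S_0^{−1} = 1^{−1} = 1 (mod 11), so α_err = 6·1 = 6 ≡ 6 = α_2. Error position i = 2.
  Consistency check: S_2/S_1 = 3·2 = 6 ≡ 6 = α_err ✓ (single-error assumption holds).
Step 4: error magnitude e = S_0/v_2 = S_0·∏_{j≠2}(α_2 − α_j) = 1·6 = 6 ≡ 6 (mod 11).
Step 5: correct position 2: c_2 = r_2 − e = 6 − 6 ≡ 0 (mod 11). Hence c = [2, 0, 1, 6, 8].
  Check: interpolating c through the α_i gives m(x) = 10 + 2·x (degree < 2) with m(α_i) = c_i for every i, so c is indeed a codeword.


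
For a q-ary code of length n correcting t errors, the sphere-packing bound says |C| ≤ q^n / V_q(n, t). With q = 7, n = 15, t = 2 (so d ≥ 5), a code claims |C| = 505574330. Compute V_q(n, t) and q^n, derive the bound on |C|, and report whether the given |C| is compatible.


V_q(n, t) = 3871, q^n = 4747561509943, Hamming bound = 1226443169, |C| = 505574330 ≤ bound (satisfied).

Step 1: Compute V_q(n, t) = Σ_{j=0}^2 C(n, j) (q−1)^j.
  j = 0: C(15,0)·(6)^0 = 1·1 = 1.
  j = 1: C(15,1)·(6)^1 = 15·6 = 90.
  j = 2: C(15,2)·(6)^2 = 105·36 = 3780.
  V_q(n, t) = 1 + 90 + 3780 = 3871.
Step 2: q^n = 7^15 = 4747561509943.
Step 3: Hamming bound ⌊q^n / V_q(n,t)⌋ = ⌊4747561509943/3871⌋ = 1226443169.
Step 4: Compare |C| = 505574330 to 1226443169: satisfied.
The claimed |C| lies below the Hamming bound.


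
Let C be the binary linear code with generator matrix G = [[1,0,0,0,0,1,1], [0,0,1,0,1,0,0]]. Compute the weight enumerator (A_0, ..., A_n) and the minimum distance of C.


Weight distribution: A_0 = 1, A_2 = 1, A_3 = 1, A_5 = 1. Minimum distance d = 2.

Enumerate all 2^2 = 4 messages m ∈ F_2^2.
For each, compute codeword c = mG in F_2^7, then tally its weight.
  m = 00 → c = 0000000, weight = 0.
  m = 10 → c = 1000011, weight = 3.
  m = 01 → c = 0010100, weight = 2.
  m = 11 → c = 1010111, weight = 5.
Tally weights:
  weight 0: 1 codewords.
  weight 2: 1 codewords.
  weight 3: 1 codewords.
  weight 5: 1 codewords.
Minimum distance d = smallest w > 0 with A_w > 0 = 2.
Sanity: Σ A_w = 4 = 2^2 = 4 ✓.


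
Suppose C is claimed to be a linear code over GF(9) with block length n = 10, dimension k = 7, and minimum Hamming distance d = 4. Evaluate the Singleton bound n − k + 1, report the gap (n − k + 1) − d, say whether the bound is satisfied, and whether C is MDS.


Singleton RHS = n − k + 1 = 4, slack = 0, bound satisfied, MDS.

Singleton bound: d ≤ n − k + 1.
Here n = 10, k = 7, so n − k + 1 = 4.
Given d = 4, check d ≤ 4: YES.
Slack = (n − k + 1) − d = 0.
The code is MDS (slack = 0).
Description: the claimed parameters are [10, 7, 4]_9; such a code would be MDS (meets Singleton bound).


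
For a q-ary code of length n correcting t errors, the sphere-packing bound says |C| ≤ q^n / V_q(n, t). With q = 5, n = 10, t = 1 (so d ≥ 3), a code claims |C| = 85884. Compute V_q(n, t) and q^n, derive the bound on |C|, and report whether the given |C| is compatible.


V_q(n, t) = 41, q^n = 9765625, Hamming bound = 238185, |C| = 85884 ≤ bound (satisfied).

Step 1: Compute V_q(n, t) = Σ_{j=0}^1 C(n, j) (q−1)^j.
  j = 0: C(10,0)·(4)^0 = 1·1 = 1.
  j = 1: C(10,1)·(4)^1 = 10·4 = 40.
  V_q(n, t) = 1 + 40 = 41.
Step 2: q^n = 5^10 = 9765625.
Step 3: Hamming bound ⌊q^n / V_q(n,t)⌋ = ⌊9765625/41⌋ = 238185.
Step 4: Compare |C| = 85884 to 238185: satisfied.
The claimed |C| lies below the Hamming bound.


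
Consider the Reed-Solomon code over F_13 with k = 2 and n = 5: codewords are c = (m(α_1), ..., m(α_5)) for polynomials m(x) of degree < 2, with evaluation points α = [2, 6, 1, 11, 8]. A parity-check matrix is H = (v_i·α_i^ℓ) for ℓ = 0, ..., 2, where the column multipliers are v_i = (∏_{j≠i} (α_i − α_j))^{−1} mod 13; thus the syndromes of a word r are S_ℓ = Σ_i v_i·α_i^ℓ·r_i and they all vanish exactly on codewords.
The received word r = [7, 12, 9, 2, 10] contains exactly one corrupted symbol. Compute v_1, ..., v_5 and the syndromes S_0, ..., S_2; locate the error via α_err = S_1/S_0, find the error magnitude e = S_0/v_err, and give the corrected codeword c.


S = (10, 2, 3), error at position 5, error magnitude e = 2, c = [7, 12, 9, 2, 8].

Step 1: column multipliers v_i = (∏_{j≠i}(α_i − α_j))^{−1} mod 13.
  i = 1 (α = 2): (2−6)(2−1)(2−11)(2−8) = (−4)·1·(−9)·(−6) = −216 ≡ 5, so v_1 = 5^{−1} = 8 (mod 13).
  i = 2 (α = 6): (6−2)(6−1)(6−11)(6−8) = 4·5·(−5)·(−2) = 200 ≡ 5, so v_2 = 5^{−1} = 8 (mod 13).
  i = 3 (α = 1): (1−2)(1−6)(1−11)(1−8) = (−1)·(−5)·(−10)·(−7) = 350 ≡ 12, so v_3 = 12^{−1} = 12 (mod 13).
  i = 4 (α = 11): (11−2)(11−6)(11−1)(11−8) = 9·5·10·3 = 1350 ≡ 11, so v_4 = 11^{−1} = 6 (mod 13).
  i = 5 (α = 8): (8−2)(8−6)(8−1)(8−11) = 6·2·7·(−3) = −252 ≡ 8, so v_5 = 8^{−1} = 5 (mod 13).
  v = [8, 8, 12, 6, 5].
Step 2: syndromes of r = [7, 12, 9, 2, 10] (all sums mod 13).
  S_0 = Σ v_i r_i = 8·7 + 8·12 + 12·9 + 6·2 + 5·10 = 322 ≡ 10.
  S_1 = Σ v_i α_i r_i = 8·2·7 + 8·6·12 + 12·1·9 + 6·11·2 + 5·8·10 = 1328 ≡ 2.
  α_i^2 mod 13 = [4, 10, 1, 4, 12].
  S_2 = Σ v_i α_i^2 r_i = 8·4·7 + 8·10·12 + 12·1·9 + 6·4·2 + 5·12·10 = 1940 ≡ 3.
  S = (10, 2, 3) ≠ 0, so r is not a codeword (an error is present).
Step 3: locate the error. For a single error e at position i, S_ℓ = v_i·e·α_i^ℓ, so α_err = S_1/S_0.
  S_0^{−1} = 10^{−1} = 4 (mod 13), so α_err = 2·4 = 8 ≡ 8 = α_5. Error position i = 5.
  Consistency check: S_2/S_1 = 3·7 = 21 ≡ 8 = α_err ✓ (single-error assumption holds).
Step 4: error magnitude e = S_0/v_5 = S_0·∏_{j≠5}(α_5 − α_j) = 10·8 = 80 ≡ 2 (mod 13).
Step 5: correct position 5: c_5 = r_5 − e = 10 − 2 ≡ 8 (mod 13). Hence c = [7, 12, 9, 2, 8].
  Check: interpolating c through the α_i gives m(x) = 11 + 11·x (degree < 2) with m(α_i) = c_i for every i, so c is indeed a codeword.


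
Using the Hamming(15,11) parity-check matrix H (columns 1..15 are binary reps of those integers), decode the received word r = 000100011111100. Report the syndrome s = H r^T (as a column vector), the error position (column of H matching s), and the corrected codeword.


s = (0, 1, 0, 1)^T, error position = 5, corrected codeword c = 000110011111100

Compute s = H r^T mod 2 one row at a time:
  s_1 = 1 + 1 + 1 + 1 + 1 + 1 + 0 + 0 = 6 ≡ 0 (mod 2).
  s_2 = 1 + 0 + 0 + 0 + 1 + 1 + 0 + 0 = 3 ≡ 1 (mod 2).
  s_3 = 0 + 0 + 0 + 0 + 1 + 1 + 0 + 0 = 2 ≡ 0 (mod 2).
  s_4 = 0 + 0 + 0 + 0 + 1 + 1 + 1 + 0 = 3 ≡ 1 (mod 2).
s = (0, 1, 0, 1)^T — this equals column 5 of H (binary 0101), so error is at position 5.
Correct: flip bit 5 of r = 000100011111100 to get c = 000110011111100.


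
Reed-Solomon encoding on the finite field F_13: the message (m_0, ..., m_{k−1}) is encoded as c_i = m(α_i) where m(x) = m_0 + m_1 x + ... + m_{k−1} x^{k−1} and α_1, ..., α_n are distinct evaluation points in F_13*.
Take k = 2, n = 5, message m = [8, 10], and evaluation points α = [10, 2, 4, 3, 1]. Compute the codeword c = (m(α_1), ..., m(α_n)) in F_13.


c = [4, 2, 9, 12, 5]

Message polynomial: m(x) = 8 + 10·x (mod 13).
For each evaluation point α_i, compute m(α_i) mod 13:
  α_1 = 10: Horner steps 10 → 4, so m(10) = 4.
  α_2 = 2: Horner steps 10 → 2, so m(2) = 2.
  α_3 = 4: Horner steps 10 → 9, so m(4) = 9.
  α_4 = 3: Horner steps 10 → 12, so m(3) = 12.
  α_5 = 1: Horner steps 10 → 5, so m(1) = 5.
Codeword c = [4, 2, 9, 12, 5] ∈ F_13^5.


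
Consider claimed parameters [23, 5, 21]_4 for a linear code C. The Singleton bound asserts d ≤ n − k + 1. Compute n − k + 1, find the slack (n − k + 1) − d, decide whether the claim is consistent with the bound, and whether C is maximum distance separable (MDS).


Singleton RHS = n − k + 1 = 19, slack = -2, bound violated (no such code; not MDS).

Singleton bound: d ≤ n − k + 1.
Here n = 23, k = 5, so n − k + 1 = 19.
Given d = 21, check d ≤ 19: NO.
Slack = (n − k + 1) − d = -2.
The slack is negative: d = 21 exceeds n − k + 1 = 19 by 2, so the Singleton bound is violated and no linear [23, 5, 21]_4 code can exist. In particular it is not MDS (MDS requires d = n − k + 1 exactly).
Description: the claimed parameters are [23, 5, 21]_4; such a code would be impossible (violates the Singleton bound).


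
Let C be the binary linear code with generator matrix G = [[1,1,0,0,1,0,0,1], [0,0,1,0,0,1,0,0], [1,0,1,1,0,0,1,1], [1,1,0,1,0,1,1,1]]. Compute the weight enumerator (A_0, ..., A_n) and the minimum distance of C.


Weight distribution: A_0 = 1, A_1 = 1, A_2 = 1, A_3 = 2, A_4 = 3, A_5 = 5, A_6 = 3. Minimum distance d = 1.

Enumerate all 2^4 = 16 messages m ∈ F_2^4.
For each, compute codeword c = mG in F_2^8, then tally its weight.
  m = 0000 → c = 00000000, weight = 0.
  m = 1000 → c = 11001001, weight = 4.
  m = 0100 → c = 00100100, weight = 2.
  m = 1100 → c = 11101101, weight = 6.
  m = 0010 → c = 10110011, weight = 5.
  m = 1010 → c = 01111010, weight = 5.
  m = 0110 → c = 10010111, weight = 5.
  m = 1110 → c = 01011110, weight = 5.
  m = 0001 → c = 11010111, weight = 6.
  m = 1001 → c = 00011110, weight = 4.
  m = 0101 → c = 11110011, weight = 6.
  m = 1101 → c = 00111010, weight = 4.
  m = 0011 → c = 01100100, weight = 3.
  m = 1011 → c = 10101101, weight = 5.
  m = 0111 → c = 01000000, weight = 1.
  m = 1111 → c = 10001001, weight = 3.
Tally weights:
  weight 0: 1 codewords.
  weight 1: 1 codewords.
  weight 2: 1 codewords.
  weight 3: 2 codewords.
  weight 4: 3 codewords.
  weight 5: 5 codewords.
  weight 6: 3 codewords.
Minimum distance d = smallest w > 0 with A_w > 0 = 1.
Sanity: Σ A_w = 16 = 2^4 = 16 ✓.


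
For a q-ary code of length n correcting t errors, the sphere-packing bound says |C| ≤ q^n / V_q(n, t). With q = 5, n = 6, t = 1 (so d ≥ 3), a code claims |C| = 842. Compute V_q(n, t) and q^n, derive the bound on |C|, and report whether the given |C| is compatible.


V_q(n, t) = 25, q^n = 15625, Hamming bound = 625, |C| = 842 > bound (violated).

Step 1: Compute V_q(n, t) = Σ_{j=0}^1 C(n, j) (q−1)^j.
  j = 0: C(6,0)·(4)^0 = 1·1 = 1.
  j = 1: C(6,1)·(4)^1 = 6·4 = 24.
  V_q(n, t) = 1 + 24 = 25.
Step 2: q^n = 5^6 = 15625.
Step 3: Hamming bound ⌊q^n / V_q(n,t)⌋ = ⌊15625/25⌋ = 625.
Step 4: Compare |C| = 842 to 625: violated.
The claimed |C| lies above the Hamming bound, so no 5-ary code of length 6 with d ≥ 3 can have 842 codewords.


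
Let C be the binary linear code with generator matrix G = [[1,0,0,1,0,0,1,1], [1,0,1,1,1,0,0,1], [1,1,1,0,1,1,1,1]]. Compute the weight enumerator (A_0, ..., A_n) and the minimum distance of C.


Weight distribution: A_0 = 1, A_3 = 1, A_4 = 3, A_5 = 2, A_7 = 1. Minimum distance d = 3.

Enumerate all 2^3 = 8 messages m ∈ F_2^3.
For each, compute codeword c = mG in F_2^8, then tally its weight.
  m = 000 → c = 00000000, weight = 0.
  m = 100 → c = 10010011, weight = 4.
  m = 010 → c = 10111001, weight = 5.
  m = 110 → c = 00101010, weight = 3.
  m = 001 → c = 11101111, weight = 7.
  m = 101 → c = 01111100, weight = 5.
  m = 011 → c = 01010110, weight = 4.
  m = 111 → c = 11000101, weight = 4.
Tally weights:
  weight 0: 1 codewords.
  weight 3: 1 codewords.
  weight 4: 3 codewords.
  weight 5: 2 codewords.
  weight 7: 1 codewords.
Minimum distance d = smallest w > 0 with A_w > 0 = 3.
Sanity: Σ A_w = 8 = 2^3 = 8 ✓.


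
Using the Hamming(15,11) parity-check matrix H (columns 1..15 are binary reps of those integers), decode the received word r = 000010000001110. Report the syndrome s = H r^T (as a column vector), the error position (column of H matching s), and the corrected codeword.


s = (1, 0, 1, 0)^T, error position = 10, corrected codeword c = 000010000101110

Compute s = H r^T mod 2 one row at a time:
  s_1 = 0 + 0 + 0 + 0 + 1 + 1 + 1 + 0 = 3 ≡ 1 (mod 2).
  s_2 = 0 + 1 + 0 + 0 + 1 + 1 + 1 + 0 = 4 ≡ 0 (mod 2).
  s_3 = 0 + 0 + 0 + 0 + 0 + 0 + 1 + 0 = 1 ≡ 1 (mod 2).
  s_4 = 0 + 0 + 1 + 0 + 0 + 0 + 1 + 0 = 2 ≡ 0 (mod 2).
s = (1, 0, 1, 0)^T — this equals column 10 of H (binary 1010), so error is at position 10.
Correct: flip bit 10 of r = 000010000001110 to get c = 000010000101110.


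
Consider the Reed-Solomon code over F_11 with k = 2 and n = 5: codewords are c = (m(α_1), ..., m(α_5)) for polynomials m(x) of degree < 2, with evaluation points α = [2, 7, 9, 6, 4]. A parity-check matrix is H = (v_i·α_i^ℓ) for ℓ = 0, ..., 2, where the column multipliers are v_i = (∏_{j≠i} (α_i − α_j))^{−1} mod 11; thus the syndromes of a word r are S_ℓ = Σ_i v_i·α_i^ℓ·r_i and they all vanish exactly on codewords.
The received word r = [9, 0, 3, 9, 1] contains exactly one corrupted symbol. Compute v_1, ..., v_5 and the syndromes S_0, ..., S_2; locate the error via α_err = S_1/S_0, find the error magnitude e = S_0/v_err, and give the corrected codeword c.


S = (8, 4, 2), error at position 4, error magnitude e = 5, c = [9, 0, 3, 4, 1].

Step 1: column multipliers v_i = (∏_{j≠i}(α_i − α_j))^{−1} mod 11.
  i = 1 (α = 2): (2−7)(2−9)(2−6)(2−4) = (−5)·(−7)·(−4)·(−2) = 280 ≡ 5, so v_1 = 5^{−1} = 9 (mod 11).
  i = 2 (α = 7): (7−2)(7−9)(7−6)(7−4) = 5·(−2)·1·3 = −30 ≡ 3, so v_2 = 3^{−1} = 4 (mod 11).
  i = 3 (α = 9): (9−2)(9−7)(9−6)(9−4) = 7·2·3·5 = 210 ≡ 1, so v_3 = 1^{−1} = 1 (mod 11).
  i = 4 (α = 6): (6−2)(6−7)(6−9)(6−4) = 4·(−1)·(−3)·2 = 24 ≡ 2, so v_4 = 2^{−1} = 6 (mod 11).
  i = 5 (α = 4): (4−2)(4−7)(4−9)(4−6) = 2·(−3)·(−5)·(−2) = −60 ≡ 6, so v_5 = 6^{−1} = 2 (mod 11).
  v = [9, 4, 1, 6, 2].
Step 2: syndromes of r = [9, 0, 3, 9, 1] (all sums mod 11).
  S_0 = Σ v_i r_i = 9·9 + 4·0 + 1·3 + 6·9 + 2·1 = 140 ≡ 8.
  S_1 = Σ v_i α_i r_i = 9·2·9 + 4·7·0 + 1·9·3 + 6·6·9 + 2·4·1 = 521 ≡ 4.
  α_i^2 mod 11 = [4, 5, 4, 3, 5].
  S_2 = Σ v_i α_i^2 r_i = 9·4·9 + 4·5·0 + 1·4·3 + 6·3·9 + 2·5·1 = 508 ≡ 2.
  S = (8, 4, 2) ≠ 0, so r is not a codeword (an error is present).
Step 3: locate the error. For a single error e at position i, S_ℓ = v_i·e·α_i^ℓ, so α_err = S_1/S_0.
  S_0^{−1} = 8^{−1} = 7 (mod 11), so α_err = 4·7 = 28 ≡ 6 = α_4. Error position i = 4.
  Consistency check: S_2/S_1 = 2·3 = 6 ≡ 6 = α_err ✓ (single-error assumption holds).
Step 4: error magnitude e = S_0/v_4 = S_0·∏_{j≠4}(α_4 − α_j) = 8·2 = 16 ≡ 5 (mod 11).
Step 5: correct position 4: c_4 = r_4 − e = 9 − 5 ≡ 4 (mod 11). Hence c = [9, 0, 3, 4, 1].
  Check: interpolating c through the α_i gives m(x) = 6 + 7·x (degree < 2) with m(α_i) = c_i for every i, so c is indeed a codeword.


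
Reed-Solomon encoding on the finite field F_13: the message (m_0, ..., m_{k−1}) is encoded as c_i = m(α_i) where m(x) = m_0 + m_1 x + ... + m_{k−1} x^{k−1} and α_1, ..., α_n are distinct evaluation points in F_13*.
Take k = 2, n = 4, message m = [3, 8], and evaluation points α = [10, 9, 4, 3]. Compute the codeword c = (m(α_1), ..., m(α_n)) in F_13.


c = [5, 10, 9, 1]

Message polynomial: m(x) = 3 + 8·x (mod 13).
For each evaluation point α_i, compute m(α_i) mod 13:
  α_1 = 10: Horner steps 8 → 5, so m(10) = 5.
  α_2 = 9: Horner steps 8 → 10, so m(9) = 10.
  α_3 = 4: Horner steps 8 → 9, so m(4) = 9.
  α_4 = 3: Horner steps 8 → 1, so m(3) = 1.
Codeword c = [5, 10, 9, 1] ∈ F_13^4.


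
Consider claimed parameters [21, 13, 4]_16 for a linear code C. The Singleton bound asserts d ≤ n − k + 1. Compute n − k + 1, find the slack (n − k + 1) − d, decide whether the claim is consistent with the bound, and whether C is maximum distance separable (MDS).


Singleton RHS = n − k + 1 = 9, slack = 5, bound satisfied, not MDS.

Singleton bound: d ≤ n − k + 1.
Here n = 21, k = 13, so n − k + 1 = 9.
Given d = 4, check d ≤ 9: YES.
Slack = (n − k + 1) − d = 5.
The code is NOT MDS (slack = 5 > 0).
Description: the claimed parameters are [21, 13, 4]_16; such a code would be non-MDS.


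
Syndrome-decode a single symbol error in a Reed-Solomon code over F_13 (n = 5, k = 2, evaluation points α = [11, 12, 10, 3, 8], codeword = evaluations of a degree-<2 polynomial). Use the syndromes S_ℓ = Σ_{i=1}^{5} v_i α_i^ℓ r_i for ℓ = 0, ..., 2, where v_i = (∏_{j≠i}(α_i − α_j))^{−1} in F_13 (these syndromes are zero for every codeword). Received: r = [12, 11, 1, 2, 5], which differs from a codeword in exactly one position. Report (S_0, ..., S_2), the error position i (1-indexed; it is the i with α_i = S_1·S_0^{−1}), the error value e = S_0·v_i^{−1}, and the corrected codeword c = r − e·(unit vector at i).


S = (2, 11, 2), error at position 2, error magnitude e = 1, c = [12, 10, 1, 2, 5].

Step 1: column multipliers v_i = (∏_{j≠i}(α_i − α_j))^{−1} mod 13.
  i = 1 (α = 11): (11−12)(11−10)(11−3)(11−8) = (−1)·1·8·3 = −24 ≡ 2, so v_1 = 2^{−1} = 7 (mod 13).
  i = 2 (α = 12): (12−11)(12−10)(12−3)(12−8) = 1·2·9·4 = 72 ≡ 7, so v_2 = 7^{−1} = 2 (mod 13).
  i = 3 (α = 10): (10−11)(10−12)(10−3)(10−8) = (−1)·(−2)·7·2 = 28 ≡ 2, so v_3 = 2^{−1} = 7 (mod 13).
  i = 4 (α = 3): (3−11)(3−12)(3−10)(3−8) = (−8)·(−9)·(−7)·(−5) = 2520 ≡ 11, so v_4 = 11^{−1} = 6 (mod 13).
  i = 5 (α = 8): (8−11)(8−12)(8−10)(8−3) = (−3)·(−4)·(−2)·5 = −120 ≡ 10, so v_5 = 10^{−1} = 4 (mod 13).
  v = [7, 2, 7, 6, 4].
Step 2: syndromes of r = [12, 11, 1, 2, 5] (all sums mod 13).
  S_0 = Σ v_i r_i = 7·12 + 2·11 + 7·1 + 6·2 + 4·5 = 145 ≡ 2.
  S_1 = Σ v_i α_i r_i = 7·11·12 + 2·12·11 + 7·10·1 + 6·3·2 + 4·8·5 = 1454 ≡ 11.
  α_i^2 mod 13 = [4, 1, 9, 9, 12].
  S_2 = Σ v_i α_i^2 r_i = 7·4·12 + 2·1·11 + 7·9·1 + 6·9·2 + 4·12·5 = 769 ≡ 2.
  S = (2, 11, 2) ≠ 0, so r is not a codeword (an error is present).
Step 3: locate the error. For a single error e at position i, S_ℓ = v_i·e·α_i^ℓ, so α_err = S_1/S_0.
  S_0^{−1} = 2^{−1} = 7 (mod 13), so α_err = 11·7 = 77 ≡ 12 = α_2. Error position i = 2.
  Consistency check: S_2/S_1 = 2·6 = 12 ≡ 12 = α_err ✓ (single-error assumption holds).
Step 4: error magnitude e = S_0/v_2 = S_0·∏_{j≠2}(α_2 − α_j) = 2·7 = 14 ≡ 1 (mod 13).
Step 5: correct position 2: c_2 = r_2 − e = 11 − 1 ≡ 10 (mod 13). Hence c = [12, 10, 1, 2, 5].
  Check: interpolating c through the α_i gives m(x) = 8 + 11·x (degree < 2) with m(α_i) = c_i for every i, so c is indeed a codeword.


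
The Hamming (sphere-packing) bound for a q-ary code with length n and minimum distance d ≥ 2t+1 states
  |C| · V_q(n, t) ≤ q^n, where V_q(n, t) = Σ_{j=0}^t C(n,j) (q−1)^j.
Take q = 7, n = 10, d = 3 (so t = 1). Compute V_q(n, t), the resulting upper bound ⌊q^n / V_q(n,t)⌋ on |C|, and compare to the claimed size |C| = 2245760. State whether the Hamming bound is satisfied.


V_q(n, t) = 61, q^n = 282475249, Hamming bound = 4630741, |C| = 2245760 ≤ bound (satisfied).

Step 1: Compute V_q(n, t) = Σ_{j=0}^1 C(n, j) (q−1)^j.
  j = 0: C(10,0)·(6)^0 = 1·1 = 1.
  j = 1: C(10,1)·(6)^1 = 10·6 = 60.
  V_q(n, t) = 1 + 60 = 61.
Step 2: q^n = 7^10 = 282475249.
Step 3: Hamming bound ⌊q^n / V_q(n,t)⌋ = ⌊282475249/61⌋ = 4630741.
Step 4: Compare |C| = 2245760 to 4630741: satisfied.
The claimed |C| lies below the Hamming bound.


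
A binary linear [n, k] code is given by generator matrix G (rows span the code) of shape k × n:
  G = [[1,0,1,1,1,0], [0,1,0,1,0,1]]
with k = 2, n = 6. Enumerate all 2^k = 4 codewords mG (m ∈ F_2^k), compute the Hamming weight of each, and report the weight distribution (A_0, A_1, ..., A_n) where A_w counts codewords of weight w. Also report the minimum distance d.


Weight distribution: A_0 = 1, A_3 = 1, A_4 = 1, A_5 = 1. Minimum distance d = 3.

Enumerate all 2^2 = 4 messages m ∈ F_2^2.
For each, compute codeword c = mG in F_2^6, then tally its weight.
  m = 00 → c = 000000, weight = 0.
  m = 10 → c = 101110, weight = 4.
  m = 01 → c = 010101, weight = 3.
  m = 11 → c = 111011, weight = 5.
Tally weights:
  weight 0: 1 codewords.
  weight 3: 1 codewords.
  weight 4: 1 codewords.
  weight 5: 1 codewords.
Minimum distance d = smallest w > 0 with A_w > 0 = 3.
Sanity: Σ A_w = 4 = 2^2 = 4 ✓.


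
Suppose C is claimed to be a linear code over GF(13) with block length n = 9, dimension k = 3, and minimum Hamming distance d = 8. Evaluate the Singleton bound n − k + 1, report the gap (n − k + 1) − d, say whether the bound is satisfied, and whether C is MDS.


Singleton RHS = n − k + 1 = 7, slack = -1, bound violated (no such code; not MDS).

Singleton bound: d ≤ n − k + 1.
Here n = 9, k = 3, so n − k + 1 = 7.
Given d = 8, check d ≤ 7: NO.
Slack = (n − k + 1) − d = -1.
The slack is negative: d = 8 exceeds n − k + 1 = 7 by 1, so the Singleton bound is violated and no linear [9, 3, 8]_13 code can exist. In particular it is not MDS (MDS requires d = n − k + 1 exactly).
Description: the claimed parameters are [9, 3, 8]_13; such a code would be impossible (violates the Singleton bound).


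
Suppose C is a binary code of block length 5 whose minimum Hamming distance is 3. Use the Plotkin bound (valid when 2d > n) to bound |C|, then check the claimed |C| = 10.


Plotkin bound M ≤ 6; given |C| = 10 > bound (violated).

Check applicability: 2d = 6, n = 5.
2d − n = 1 > 0, so Plotkin applies.
Compute d/(2d−n) = 3/1 ≈ 3.0000.
⌊d/(2d−n)⌋ = 3.
Plotkin bound: M ≤ 2·3 = 6.
Given |C| = 10, check: VIOLATED.
This |C| is above the Plotkin bound, so no binary code with n = 5, d = 3 and 10 codewords exists.


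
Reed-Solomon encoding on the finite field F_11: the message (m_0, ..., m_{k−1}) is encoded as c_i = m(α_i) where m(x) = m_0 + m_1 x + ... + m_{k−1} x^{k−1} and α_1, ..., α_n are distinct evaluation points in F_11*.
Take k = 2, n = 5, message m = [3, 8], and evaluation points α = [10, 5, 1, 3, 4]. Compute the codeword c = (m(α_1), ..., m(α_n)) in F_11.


c = [6, 10, 0, 5, 2]

Message polynomial: m(x) = 3 + 8·x (mod 11).
For each evaluation point α_i, compute m(α_i) mod 11:
  α_1 = 10: Horner steps 8 → 6, so m(10) = 6.
  α_2 = 5: Horner steps 8 → 10, so m(5) = 10.
  α_3 = 1: Horner steps 8 → 0, so m(1) = 0.
  α_4 = 3: Horner steps 8 → 5, so m(3) = 5.
  α_5 = 4: Horner steps 8 → 2, so m(4) = 2.
Codeword c = [6, 10, 0, 5, 2] ∈ F_11^5.


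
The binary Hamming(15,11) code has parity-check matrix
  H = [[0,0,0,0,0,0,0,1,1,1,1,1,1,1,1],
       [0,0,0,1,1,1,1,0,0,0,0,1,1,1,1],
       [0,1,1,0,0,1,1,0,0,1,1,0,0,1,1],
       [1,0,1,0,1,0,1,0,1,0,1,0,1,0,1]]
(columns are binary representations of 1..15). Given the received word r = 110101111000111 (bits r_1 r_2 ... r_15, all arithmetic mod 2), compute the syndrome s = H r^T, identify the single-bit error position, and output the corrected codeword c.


s = (1, 0, 1, 1)^T, error position = 11, corrected codeword c = 110101111010111

Compute s = H r^T mod 2 one row at a time:
  s_1 = 1 + 1 + 0 + 0 + 0 + 1 + 1 + 1 = 5 ≡ 1 (mod 2).
  s_2 = 1 + 0 + 1 + 1 + 0 + 1 + 1 + 1 = 6 ≡ 0 (mod 2).
  s_3 = 1 + 0 + 1 + 1 + 0 + 0 + 1 + 1 = 5 ≡ 1 (mod 2).
  s_4 = 1 + 0 + 0 + 1 + 1 + 0 + 1 + 1 = 5 ≡ 1 (mod 2).
s = (1, 0, 1, 1)^T — this equals column 11 of H (binary 1011), so error is at position 11.
Correct: flip bit 11 of r = 110101111000111 to get c = 110101111010111.


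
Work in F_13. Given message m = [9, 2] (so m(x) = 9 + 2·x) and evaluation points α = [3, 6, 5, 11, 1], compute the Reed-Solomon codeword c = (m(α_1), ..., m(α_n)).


c = [2, 8, 6, 5, 11]

Message polynomial: m(x) = 9 + 2·x (mod 13).
For each evaluation point α_i, compute m(α_i) mod 13:
  α_1 = 3: Horner steps 2 → 2, so m(3) = 2.
  α_2 = 6: Horner steps 2 → 8, so m(6) = 8.
  α_3 = 5: Horner steps 2 → 6, so m(5) = 6.
  α_4 = 11: Horner steps 2 → 5, so m(11) = 5.
  α_5 = 1: Horner steps 2 → 11, so m(1) = 11.
Codeword c = [2, 8, 6, 5, 11] ∈ F_13^5.


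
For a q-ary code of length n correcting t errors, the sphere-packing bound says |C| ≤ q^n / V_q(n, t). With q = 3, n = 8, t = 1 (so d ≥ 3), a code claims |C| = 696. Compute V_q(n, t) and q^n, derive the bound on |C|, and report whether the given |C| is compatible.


V_q(n, t) = 17, q^n = 6561, Hamming bound = 385, |C| = 696 > bound (violated).

Step 1: Compute V_q(n, t) = Σ_{j=0}^1 C(n, j) (q−1)^j.
  j = 0: C(8,0)·(2)^0 = 1·1 = 1.
  j = 1: C(8,1)·(2)^1 = 8·2 = 16.
  V_q(n, t) = 1 + 16 = 17.
Step 2: q^n = 3^8 = 6561.
Step 3: Hamming bound ⌊q^n / V_q(n,t)⌋ = ⌊6561/17⌋ = 385.
Step 4: Compare |C| = 696 to 385: violated.
The claimed |C| lies above the Hamming bound, so no 3-ary code of length 8 with d ≥ 3 can have 696 codewords.
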